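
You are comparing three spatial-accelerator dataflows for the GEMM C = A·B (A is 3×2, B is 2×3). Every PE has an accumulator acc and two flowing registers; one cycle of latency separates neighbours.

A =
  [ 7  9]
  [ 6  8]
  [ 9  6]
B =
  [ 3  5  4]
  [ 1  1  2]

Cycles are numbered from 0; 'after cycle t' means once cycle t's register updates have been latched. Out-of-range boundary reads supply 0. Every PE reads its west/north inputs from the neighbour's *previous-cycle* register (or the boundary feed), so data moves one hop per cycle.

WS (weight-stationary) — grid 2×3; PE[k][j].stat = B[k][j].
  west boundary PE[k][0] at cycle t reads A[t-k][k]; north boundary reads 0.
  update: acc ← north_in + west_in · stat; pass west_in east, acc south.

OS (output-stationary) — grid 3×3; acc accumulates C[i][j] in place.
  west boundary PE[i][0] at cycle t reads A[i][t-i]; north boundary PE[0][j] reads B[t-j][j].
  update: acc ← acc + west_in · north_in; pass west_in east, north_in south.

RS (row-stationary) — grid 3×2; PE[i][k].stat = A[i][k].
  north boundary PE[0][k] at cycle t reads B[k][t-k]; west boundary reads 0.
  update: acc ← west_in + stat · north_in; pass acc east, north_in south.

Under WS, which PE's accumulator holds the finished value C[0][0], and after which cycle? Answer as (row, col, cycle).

(row, col, cycle) = (1, 0, 1)

Under WS, C[0][0] lands at PE[1][0]:
  cycle 0: PE[1][0] → acc 0, east 0, south 0
  cycle 1: PE[1][0] → acc 30, east 9, south 30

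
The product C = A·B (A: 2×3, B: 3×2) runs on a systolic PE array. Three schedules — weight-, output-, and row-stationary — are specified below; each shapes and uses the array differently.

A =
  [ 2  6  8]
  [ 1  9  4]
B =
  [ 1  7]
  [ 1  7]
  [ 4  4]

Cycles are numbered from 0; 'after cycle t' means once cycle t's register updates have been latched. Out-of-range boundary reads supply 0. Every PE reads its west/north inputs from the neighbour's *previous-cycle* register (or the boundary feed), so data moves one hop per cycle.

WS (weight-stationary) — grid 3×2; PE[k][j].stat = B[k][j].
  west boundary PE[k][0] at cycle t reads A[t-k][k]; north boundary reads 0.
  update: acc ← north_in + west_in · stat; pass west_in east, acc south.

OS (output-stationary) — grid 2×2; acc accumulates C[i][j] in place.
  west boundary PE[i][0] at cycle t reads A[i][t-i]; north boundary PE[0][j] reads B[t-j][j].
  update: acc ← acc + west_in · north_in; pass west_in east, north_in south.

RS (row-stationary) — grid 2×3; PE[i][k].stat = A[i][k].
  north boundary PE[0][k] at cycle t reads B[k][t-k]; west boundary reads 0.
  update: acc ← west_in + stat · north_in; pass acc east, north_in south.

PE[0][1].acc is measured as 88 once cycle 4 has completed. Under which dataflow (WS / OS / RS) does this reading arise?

WS (3×2 grid), PE[0][1]:
  @0  [0,1]  acc 0  |  →0  ↓0
  @1  [0,1]  acc 14  |  →2  ↓14
  @2  [0,1]  acc 7  |  →1  ↓7
  @3  [0,1]  acc 0  |  →0  ↓0
  @4  [0,1]  acc 0  |  →0  ↓0
OS (2×2 grid), PE[0][1]:
  @0  [0,1]  acc 0  |  →0  ↓0
  @1  [0,1]  acc 14  |  →2  ↓7
  @2  [0,1]  acc 56  |  →6  ↓7
  @3  [0,1]  acc 88  |  →8  ↓4
  @4  [0,1]  acc 88  |  →0  ↓0
RS (2×3 grid), PE[0][1]:
  @0  [0,1]  acc 0  |  →0  ↓0
  @1  [0,1]  acc 8  |  →8  ↓1
  @2  [0,1]  acc 56  |  →56  ↓7
  @3  [0,1]  acc 0  |  →0  ↓0
  @4  [0,1]  acc 0  |  →0  ↓0

dataflow = OS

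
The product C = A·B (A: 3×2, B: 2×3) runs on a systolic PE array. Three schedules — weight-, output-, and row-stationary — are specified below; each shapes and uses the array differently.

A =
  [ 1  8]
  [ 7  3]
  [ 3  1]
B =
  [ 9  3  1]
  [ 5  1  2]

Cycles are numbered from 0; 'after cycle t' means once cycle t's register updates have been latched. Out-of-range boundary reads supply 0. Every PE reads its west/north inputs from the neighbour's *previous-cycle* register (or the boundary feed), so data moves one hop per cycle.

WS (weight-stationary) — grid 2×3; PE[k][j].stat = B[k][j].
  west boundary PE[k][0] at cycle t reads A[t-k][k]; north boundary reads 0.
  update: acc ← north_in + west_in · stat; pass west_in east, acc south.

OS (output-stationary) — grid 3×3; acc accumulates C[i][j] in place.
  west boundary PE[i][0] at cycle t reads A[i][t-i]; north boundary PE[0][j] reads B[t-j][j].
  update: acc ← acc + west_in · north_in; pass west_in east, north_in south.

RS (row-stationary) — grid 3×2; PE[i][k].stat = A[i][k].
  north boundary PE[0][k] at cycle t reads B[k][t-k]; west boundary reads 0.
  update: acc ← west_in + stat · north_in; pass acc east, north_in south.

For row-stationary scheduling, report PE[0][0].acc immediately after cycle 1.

Tracing RS — 3×2 array, target PE[0][0]:
  step 0 · PE0,0: acc=9; fwd→9 fwd↓9
  step 1 · PE0,0: acc=3; fwd→3 fwd↓3

PE[0][0].acc = 3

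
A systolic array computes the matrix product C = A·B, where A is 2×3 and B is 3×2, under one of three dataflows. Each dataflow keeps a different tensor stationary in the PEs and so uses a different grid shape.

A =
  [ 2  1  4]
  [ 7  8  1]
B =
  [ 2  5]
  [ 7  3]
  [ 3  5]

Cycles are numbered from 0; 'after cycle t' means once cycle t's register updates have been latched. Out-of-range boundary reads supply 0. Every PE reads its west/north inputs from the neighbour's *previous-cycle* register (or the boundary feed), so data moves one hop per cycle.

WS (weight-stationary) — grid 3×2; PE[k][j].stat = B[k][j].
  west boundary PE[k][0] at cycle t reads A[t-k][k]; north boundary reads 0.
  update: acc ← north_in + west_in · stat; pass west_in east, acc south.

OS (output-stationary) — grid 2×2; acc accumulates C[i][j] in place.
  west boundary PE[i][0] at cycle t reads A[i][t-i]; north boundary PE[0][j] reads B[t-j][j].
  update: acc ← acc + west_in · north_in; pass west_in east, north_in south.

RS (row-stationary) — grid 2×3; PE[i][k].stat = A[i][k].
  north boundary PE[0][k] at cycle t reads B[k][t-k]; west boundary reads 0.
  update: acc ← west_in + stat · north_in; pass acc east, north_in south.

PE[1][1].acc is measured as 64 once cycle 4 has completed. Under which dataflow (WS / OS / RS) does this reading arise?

WS (3×2 grid), PE[1][1]:
  after 0 — PE[1][1] acc=0, pass-E 0, pass-S 0
  after 1 — PE[1][1] acc=0, pass-E 0, pass-S 0
  after 2 — PE[1][1] acc=13, pass-E 1, pass-S 13
  after 3 — PE[1][1] acc=59, pass-E 8, pass-S 59
  after 4 — PE[1][1] acc=0, pass-E 0, pass-S 0
OS (2×2 grid), PE[1][1]:
  after 0 — PE[1][1] acc=0, pass-E 0, pass-S 0
  after 1 — PE[1][1] acc=0, pass-E 0, pass-S 0
  after 2 — PE[1][1] acc=35, pass-E 7, pass-S 5
  after 3 — PE[1][1] acc=59, pass-E 8, pass-S 3
  after 4 — PE[1][1] acc=64, pass-E 1, pass-S 5
RS (2×3 grid), PE[1][1]:
  after 0 — PE[1][1] acc=0, pass-E 0, pass-S 0
  after 1 — PE[1][1] acc=0, pass-E 0, pass-S 0
  after 2 — PE[1][1] acc=70, pass-E 70, pass-S 7
  after 3 — PE[1][1] acc=59, pass-E 59, pass-S 3
  after 4 — PE[1][1] acc=0, pass-E 0, pass-S 0

dataflow = OS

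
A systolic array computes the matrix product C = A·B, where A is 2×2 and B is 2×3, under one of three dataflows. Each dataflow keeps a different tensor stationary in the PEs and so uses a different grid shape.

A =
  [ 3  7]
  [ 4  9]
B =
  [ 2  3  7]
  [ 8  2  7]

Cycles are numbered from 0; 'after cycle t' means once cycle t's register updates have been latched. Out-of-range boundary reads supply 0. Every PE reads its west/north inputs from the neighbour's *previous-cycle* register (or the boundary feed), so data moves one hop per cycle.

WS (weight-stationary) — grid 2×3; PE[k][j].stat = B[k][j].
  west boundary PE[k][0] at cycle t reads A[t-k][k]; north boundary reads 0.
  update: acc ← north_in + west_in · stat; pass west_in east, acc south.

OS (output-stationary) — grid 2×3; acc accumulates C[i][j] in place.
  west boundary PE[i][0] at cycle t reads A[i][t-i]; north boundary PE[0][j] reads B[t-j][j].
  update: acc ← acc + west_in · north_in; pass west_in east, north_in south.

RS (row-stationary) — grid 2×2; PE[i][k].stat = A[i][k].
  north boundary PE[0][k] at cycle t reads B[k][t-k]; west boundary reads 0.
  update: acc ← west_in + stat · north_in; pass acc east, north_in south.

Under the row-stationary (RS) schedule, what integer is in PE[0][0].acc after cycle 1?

PE[0][0].acc = 9

RS 2×2: PE[0][0] cycle-by-cycle (with neighbour feeds):
  t=0 PE[0][0]: acc=6 h=6 v=2
  t=1 PE[0][0]: acc=9 h=9 v=3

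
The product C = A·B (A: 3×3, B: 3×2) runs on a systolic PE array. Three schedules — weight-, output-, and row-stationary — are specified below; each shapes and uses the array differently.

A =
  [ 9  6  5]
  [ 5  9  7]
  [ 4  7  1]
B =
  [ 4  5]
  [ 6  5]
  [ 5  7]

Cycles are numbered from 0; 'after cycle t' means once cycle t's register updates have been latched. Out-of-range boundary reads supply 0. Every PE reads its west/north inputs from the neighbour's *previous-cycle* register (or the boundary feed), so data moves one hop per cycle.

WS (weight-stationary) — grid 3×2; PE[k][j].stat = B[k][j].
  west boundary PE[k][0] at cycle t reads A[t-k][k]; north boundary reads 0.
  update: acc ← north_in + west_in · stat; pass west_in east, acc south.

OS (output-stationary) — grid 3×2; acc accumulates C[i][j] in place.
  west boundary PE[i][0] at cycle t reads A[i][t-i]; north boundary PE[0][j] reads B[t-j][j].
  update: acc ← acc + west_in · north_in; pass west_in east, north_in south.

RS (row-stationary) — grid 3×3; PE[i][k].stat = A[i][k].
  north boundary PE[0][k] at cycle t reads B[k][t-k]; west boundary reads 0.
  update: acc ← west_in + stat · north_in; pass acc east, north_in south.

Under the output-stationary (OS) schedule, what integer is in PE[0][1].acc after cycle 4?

OS (3×2). Following PE[0][1] plus its west/north inputs:
  t=0 PE[0][0]: acc=36 h=9 v=4
  t=0 PE[0][1]: acc=0 h=0 v=0
  t=1 PE[0][0]: acc=72 h=6 v=6
  t=1 PE[0][1]: acc=45 h=9 v=5
  t=2 PE[0][0]: acc=97 h=5 v=5
  t=2 PE[0][1]: acc=75 h=6 v=5
  t=3 PE[0][0]: acc=97 h=0 v=0
  t=3 PE[0][1]: acc=110 h=5 v=7
  t=4 PE[0][0]: acc=97 h=0 v=0
  t=4 PE[0][1]: acc=110 h=0 v=0

PE[0][1].acc = 110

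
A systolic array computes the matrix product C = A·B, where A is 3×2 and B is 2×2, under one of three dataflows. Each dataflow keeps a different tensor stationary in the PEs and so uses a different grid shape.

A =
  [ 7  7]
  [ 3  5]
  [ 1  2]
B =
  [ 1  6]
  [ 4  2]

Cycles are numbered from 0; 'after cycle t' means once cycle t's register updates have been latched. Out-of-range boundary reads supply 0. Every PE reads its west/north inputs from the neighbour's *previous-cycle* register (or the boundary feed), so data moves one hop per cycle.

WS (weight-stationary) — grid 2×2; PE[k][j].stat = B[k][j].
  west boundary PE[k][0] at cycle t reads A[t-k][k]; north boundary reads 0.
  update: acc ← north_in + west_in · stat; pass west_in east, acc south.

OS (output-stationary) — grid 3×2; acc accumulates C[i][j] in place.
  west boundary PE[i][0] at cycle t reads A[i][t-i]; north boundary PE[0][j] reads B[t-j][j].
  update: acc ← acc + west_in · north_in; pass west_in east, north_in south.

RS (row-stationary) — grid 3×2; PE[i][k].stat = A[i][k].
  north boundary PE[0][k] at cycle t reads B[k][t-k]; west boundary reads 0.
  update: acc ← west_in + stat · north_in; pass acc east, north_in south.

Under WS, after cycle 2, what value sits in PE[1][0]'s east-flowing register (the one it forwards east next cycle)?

register = 5

Tracing WS — 2×2 array, target PE[1][0]:
  0: (0,0).acc=7  regs=<7,7>
  0: (1,0).acc=0  regs=<0,0>
  1: (0,0).acc=3  regs=<3,3>
  1: (1,0).acc=35  regs=<7,35>
  2: (0,0).acc=1  regs=<1,1>
  2: (1,0).acc=23  regs=<5,23>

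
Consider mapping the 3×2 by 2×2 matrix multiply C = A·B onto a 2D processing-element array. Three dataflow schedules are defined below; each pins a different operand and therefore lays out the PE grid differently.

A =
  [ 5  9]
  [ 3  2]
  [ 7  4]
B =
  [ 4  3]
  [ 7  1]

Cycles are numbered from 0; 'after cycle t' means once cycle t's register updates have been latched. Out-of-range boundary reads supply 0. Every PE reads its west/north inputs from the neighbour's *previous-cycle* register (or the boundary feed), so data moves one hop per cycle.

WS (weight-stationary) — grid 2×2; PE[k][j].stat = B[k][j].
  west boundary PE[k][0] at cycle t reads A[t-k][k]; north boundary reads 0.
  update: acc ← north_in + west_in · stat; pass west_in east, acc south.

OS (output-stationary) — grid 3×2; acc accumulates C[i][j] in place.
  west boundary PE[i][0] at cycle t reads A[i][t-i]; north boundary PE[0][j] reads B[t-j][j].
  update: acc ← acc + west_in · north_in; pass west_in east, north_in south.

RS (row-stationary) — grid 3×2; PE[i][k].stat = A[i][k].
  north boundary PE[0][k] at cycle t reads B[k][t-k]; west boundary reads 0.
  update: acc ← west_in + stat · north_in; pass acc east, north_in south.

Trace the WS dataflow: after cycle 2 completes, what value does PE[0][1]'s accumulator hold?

WS on a 2×2 grid — tracing PE[0][1] and its feeders:
  c0 r0c0: 20 / 5 / 20
  c0 r0c1: 0 / 0 / 0
  c1 r0c0: 12 / 3 / 12
  c1 r0c1: 15 / 5 / 15
  c2 r0c0: 28 / 7 / 28
  c2 r0c1: 9 / 3 / 9

PE[0][1].acc = 9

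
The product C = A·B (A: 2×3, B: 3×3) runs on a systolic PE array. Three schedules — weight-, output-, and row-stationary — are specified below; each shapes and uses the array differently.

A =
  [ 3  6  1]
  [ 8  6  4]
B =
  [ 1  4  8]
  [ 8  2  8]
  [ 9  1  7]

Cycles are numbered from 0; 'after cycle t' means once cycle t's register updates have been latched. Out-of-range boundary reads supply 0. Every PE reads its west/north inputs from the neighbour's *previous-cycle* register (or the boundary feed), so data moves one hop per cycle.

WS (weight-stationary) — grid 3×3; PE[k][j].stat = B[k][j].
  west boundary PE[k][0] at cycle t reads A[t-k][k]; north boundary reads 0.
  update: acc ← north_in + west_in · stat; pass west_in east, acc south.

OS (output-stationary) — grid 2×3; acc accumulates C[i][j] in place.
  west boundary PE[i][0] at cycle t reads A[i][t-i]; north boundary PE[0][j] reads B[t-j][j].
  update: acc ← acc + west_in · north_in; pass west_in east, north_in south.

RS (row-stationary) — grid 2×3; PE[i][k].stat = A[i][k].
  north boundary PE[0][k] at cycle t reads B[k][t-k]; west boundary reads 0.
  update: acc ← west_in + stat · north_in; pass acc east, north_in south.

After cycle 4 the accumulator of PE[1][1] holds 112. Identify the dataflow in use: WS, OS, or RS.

dataflow = RS

WS [3×3] PE[1][1] across cycles:
  c0 r1c1: 0 / 0 / 0
  c1 r1c1: 0 / 0 / 0
  c2 r1c1: 24 / 6 / 24
  c3 r1c1: 44 / 6 / 44
  c4 r1c1: 0 / 0 / 0
OS [2×3] PE[1][1] across cycles:
  c0 r1c1: 0 / 0 / 0
  c1 r1c1: 0 / 0 / 0
  c2 r1c1: 32 / 8 / 4
  c3 r1c1: 44 / 6 / 2
  c4 r1c1: 48 / 4 / 1
RS [2×3] PE[1][1] across cycles:
  c0 r1c1: 0 / 0 / 0
  c1 r1c1: 0 / 0 / 0
  c2 r1c1: 56 / 56 / 8
  c3 r1c1: 44 / 44 / 2
  c4 r1c1: 112 / 112 / 8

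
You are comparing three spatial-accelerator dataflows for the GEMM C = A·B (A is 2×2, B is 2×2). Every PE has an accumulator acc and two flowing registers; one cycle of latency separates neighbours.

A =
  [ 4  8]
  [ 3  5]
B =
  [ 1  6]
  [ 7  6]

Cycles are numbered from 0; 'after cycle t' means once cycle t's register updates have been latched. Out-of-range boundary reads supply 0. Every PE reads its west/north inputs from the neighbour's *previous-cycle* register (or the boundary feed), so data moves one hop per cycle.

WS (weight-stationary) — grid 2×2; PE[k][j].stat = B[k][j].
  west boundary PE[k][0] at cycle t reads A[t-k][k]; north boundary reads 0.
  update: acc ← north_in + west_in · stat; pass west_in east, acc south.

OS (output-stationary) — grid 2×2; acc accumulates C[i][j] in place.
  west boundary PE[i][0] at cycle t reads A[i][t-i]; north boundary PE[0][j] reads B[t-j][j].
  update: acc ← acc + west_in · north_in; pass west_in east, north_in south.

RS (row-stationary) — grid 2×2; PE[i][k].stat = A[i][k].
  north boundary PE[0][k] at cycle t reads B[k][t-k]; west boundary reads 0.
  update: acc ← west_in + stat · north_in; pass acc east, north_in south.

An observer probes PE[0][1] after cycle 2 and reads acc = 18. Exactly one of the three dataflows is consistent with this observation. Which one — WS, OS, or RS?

Under WS (2×2), PE[0][1]:
  cycle 0: PE[0][1] → acc 0, east 0, south 0
  cycle 1: PE[0][1] → acc 24, east 4, south 24
  cycle 2: PE[0][1] → acc 18, east 3, south 18
Under OS (2×2), PE[0][1]:
  cycle 0: PE[0][1] → acc 0, east 0, south 0
  cycle 1: PE[0][1] → acc 24, east 4, south 6
  cycle 2: PE[0][1] → acc 72, east 8, south 6
Under RS (2×2), PE[0][1]:
  cycle 0: PE[0][1] → acc 0, east 0, south 0
  cycle 1: PE[0][1] → acc 60, east 60, south 7
  cycle 2: PE[0][1] → acc 72, east 72, south 6

dataflow = WS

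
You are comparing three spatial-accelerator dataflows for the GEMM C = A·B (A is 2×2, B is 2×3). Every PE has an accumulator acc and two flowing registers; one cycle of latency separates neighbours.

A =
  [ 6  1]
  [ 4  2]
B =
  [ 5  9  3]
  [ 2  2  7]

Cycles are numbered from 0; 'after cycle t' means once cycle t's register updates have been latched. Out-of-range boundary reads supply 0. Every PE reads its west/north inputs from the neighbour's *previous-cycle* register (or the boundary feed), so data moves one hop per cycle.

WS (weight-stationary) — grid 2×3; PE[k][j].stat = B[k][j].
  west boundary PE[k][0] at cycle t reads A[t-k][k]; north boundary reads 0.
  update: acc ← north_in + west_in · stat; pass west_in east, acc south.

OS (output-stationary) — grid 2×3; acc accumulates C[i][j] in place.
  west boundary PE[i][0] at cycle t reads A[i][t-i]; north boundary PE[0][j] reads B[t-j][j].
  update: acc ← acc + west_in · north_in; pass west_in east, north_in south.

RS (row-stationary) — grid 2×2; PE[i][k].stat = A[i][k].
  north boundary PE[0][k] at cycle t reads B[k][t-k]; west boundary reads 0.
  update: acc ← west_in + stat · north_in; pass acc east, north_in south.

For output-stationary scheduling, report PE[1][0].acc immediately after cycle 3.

PE[1][0].acc = 24

Tracing OS — 2×3 array, target PE[1][0]:
  step 0 · PE0,0: acc=30; fwd→6 fwd↓5
  step 0 · PE1,0: acc=0; fwd→0 fwd↓0
  step 1 · PE0,0: acc=32; fwd→1 fwd↓2
  step 1 · PE1,0: acc=20; fwd→4 fwd↓5
  step 2 · PE0,0: acc=32; fwd→0 fwd↓0
  step 2 · PE1,0: acc=24; fwd→2 fwd↓2
  step 3 · PE0,0: acc=32; fwd→0 fwd↓0
  step 3 · PE1,0: acc=24; fwd→0 fwd↓0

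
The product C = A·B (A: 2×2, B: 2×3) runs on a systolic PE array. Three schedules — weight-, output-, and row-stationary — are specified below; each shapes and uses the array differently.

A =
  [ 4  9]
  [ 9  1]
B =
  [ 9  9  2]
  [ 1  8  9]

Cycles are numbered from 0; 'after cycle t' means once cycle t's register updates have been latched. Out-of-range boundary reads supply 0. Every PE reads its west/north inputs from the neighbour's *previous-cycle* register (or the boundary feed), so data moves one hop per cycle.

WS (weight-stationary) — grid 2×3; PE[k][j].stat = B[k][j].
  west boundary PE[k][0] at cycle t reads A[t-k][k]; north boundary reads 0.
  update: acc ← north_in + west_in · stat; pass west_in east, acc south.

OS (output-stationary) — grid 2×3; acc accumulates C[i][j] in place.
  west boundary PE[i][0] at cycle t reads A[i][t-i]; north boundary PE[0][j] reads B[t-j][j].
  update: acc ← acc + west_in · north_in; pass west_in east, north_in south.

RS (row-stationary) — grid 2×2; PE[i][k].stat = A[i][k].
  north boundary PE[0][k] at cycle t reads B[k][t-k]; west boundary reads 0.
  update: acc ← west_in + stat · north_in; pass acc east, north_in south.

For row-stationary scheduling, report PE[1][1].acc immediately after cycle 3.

RS (2×2). Following PE[1][1] plus its west/north inputs:
  step 0 · PE0,1: acc=0; fwd→0 fwd↓0
  step 0 · PE1,0: acc=0; fwd→0 fwd↓0
  step 0 · PE1,1: acc=0; fwd→0 fwd↓0
  step 1 · PE0,1: acc=45; fwd→45 fwd↓1
  step 1 · PE1,0: acc=81; fwd→81 fwd↓9
  step 1 · PE1,1: acc=0; fwd→0 fwd↓0
  step 2 · PE0,1: acc=108; fwd→108 fwd↓8
  step 2 · PE1,0: acc=81; fwd→81 fwd↓9
  step 2 · PE1,1: acc=82; fwd→82 fwd↓1
  step 3 · PE0,1: acc=89; fwd→89 fwd↓9
  step 3 · PE1,0: acc=18; fwd→18 fwd↓2
  step 3 · PE1,1: acc=89; fwd→89 fwd↓8

PE[1][1].acc = 89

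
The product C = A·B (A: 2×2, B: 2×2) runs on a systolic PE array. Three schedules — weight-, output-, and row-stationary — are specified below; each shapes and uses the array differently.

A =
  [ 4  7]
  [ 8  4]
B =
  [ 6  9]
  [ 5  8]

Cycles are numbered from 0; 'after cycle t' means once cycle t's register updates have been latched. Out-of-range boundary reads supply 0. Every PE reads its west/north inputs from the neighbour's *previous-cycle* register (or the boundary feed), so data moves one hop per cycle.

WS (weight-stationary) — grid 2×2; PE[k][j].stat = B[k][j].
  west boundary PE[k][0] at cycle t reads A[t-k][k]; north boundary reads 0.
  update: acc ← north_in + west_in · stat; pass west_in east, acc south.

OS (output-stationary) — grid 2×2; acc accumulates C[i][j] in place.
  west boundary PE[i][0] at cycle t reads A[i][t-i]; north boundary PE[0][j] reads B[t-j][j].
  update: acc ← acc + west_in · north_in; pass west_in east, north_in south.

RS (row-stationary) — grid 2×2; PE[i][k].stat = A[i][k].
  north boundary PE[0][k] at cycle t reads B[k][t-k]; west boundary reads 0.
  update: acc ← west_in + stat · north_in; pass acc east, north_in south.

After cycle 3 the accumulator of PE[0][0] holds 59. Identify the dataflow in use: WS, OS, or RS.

Under WS (2×2), PE[0][0]:
  step 0 · PE0,0: acc=24; fwd→4 fwd↓24
  step 1 · PE0,0: acc=48; fwd→8 fwd↓48
  step 2 · PE0,0: acc=0; fwd→0 fwd↓0
  step 3 · PE0,0: acc=0; fwd→0 fwd↓0
Under OS (2×2), PE[0][0]:
  step 0 · PE0,0: acc=24; fwd→4 fwd↓6
  step 1 · PE0,0: acc=59; fwd→7 fwd↓5
  step 2 · PE0,0: acc=59; fwd→0 fwd↓0
  step 3 · PE0,0: acc=59; fwd→0 fwd↓0
Under RS (2×2), PE[0][0]:
  step 0 · PE0,0: acc=24; fwd→24 fwd↓6
  step 1 · PE0,0: acc=36; fwd→36 fwd↓9
  step 2 · PE0,0: acc=0; fwd→0 fwd↓0
  step 3 · PE0,0: acc=0; fwd→0 fwd↓0

dataflow = OS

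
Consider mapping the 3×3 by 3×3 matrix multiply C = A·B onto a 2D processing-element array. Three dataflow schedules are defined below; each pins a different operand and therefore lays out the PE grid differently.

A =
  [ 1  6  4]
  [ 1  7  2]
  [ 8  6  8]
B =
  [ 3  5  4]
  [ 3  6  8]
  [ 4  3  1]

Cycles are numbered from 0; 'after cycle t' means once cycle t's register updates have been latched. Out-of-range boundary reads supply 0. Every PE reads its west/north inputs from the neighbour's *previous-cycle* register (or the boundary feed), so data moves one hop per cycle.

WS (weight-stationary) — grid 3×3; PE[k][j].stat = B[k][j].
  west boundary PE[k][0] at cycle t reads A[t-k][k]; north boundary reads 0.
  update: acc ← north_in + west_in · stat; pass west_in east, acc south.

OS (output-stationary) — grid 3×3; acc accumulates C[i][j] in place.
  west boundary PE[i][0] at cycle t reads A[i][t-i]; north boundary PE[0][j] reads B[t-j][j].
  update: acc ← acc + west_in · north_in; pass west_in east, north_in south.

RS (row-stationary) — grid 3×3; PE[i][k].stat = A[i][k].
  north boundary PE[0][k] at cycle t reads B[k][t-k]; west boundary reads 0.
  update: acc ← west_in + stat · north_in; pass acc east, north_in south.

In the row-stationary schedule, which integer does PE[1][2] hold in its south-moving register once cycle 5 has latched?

register = 1

RS 3×3: PE[1][2] cycle-by-cycle (with neighbour feeds):
  cycle 0: PE[0][2] → acc 0, east 0, south 0
  cycle 0: PE[1][1] → acc 0, east 0, south 0
  cycle 0: PE[1][2] → acc 0, east 0, south 0
  cycle 1: PE[0][2] → acc 0, east 0, south 0
  cycle 1: PE[1][1] → acc 0, east 0, south 0
  cycle 1: PE[1][2] → acc 0, east 0, south 0
  cycle 2: PE[0][2] → acc 37, east 37, south 4
  cycle 2: PE[1][1] → acc 24, east 24, south 3
  cycle 2: PE[1][2] → acc 0, east 0, south 0
  cycle 3: PE[0][2] → acc 53, east 53, south 3
  cycle 3: PE[1][1] → acc 47, east 47, south 6
  cycle 3: PE[1][2] → acc 32, east 32, south 4
  cycle 4: PE[0][2] → acc 56, east 56, south 1
  cycle 4: PE[1][1] → acc 60, east 60, south 8
  cycle 4: PE[1][2] → acc 53, east 53, south 3
  cycle 5: PE[0][2] → acc 0, east 0, south 0
  cycle 5: PE[1][1] → acc 0, east 0, south 0
  cycle 5: PE[1][2] → acc 62, east 62, south 1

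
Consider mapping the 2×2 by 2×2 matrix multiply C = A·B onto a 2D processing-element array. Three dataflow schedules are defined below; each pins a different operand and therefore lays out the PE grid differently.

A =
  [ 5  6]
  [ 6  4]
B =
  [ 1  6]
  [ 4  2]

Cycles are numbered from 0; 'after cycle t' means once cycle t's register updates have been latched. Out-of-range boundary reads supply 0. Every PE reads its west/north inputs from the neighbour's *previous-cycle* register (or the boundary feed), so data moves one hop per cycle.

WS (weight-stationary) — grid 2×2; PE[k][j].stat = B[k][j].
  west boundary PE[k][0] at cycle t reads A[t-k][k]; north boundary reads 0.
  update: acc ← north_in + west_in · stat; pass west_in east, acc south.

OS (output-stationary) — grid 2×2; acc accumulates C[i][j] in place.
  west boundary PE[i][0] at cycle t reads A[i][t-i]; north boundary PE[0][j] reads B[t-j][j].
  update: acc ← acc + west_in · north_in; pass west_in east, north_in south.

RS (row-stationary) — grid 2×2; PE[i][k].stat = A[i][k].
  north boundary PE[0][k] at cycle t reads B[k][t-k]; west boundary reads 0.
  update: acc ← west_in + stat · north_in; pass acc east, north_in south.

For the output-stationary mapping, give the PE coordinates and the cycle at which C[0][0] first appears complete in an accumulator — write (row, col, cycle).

(row, col, cycle) = (0, 0, 1)

Under OS, C[0][0] lands at PE[0][0]:
  step 0 · PE0,0: acc=5; fwd→5 fwd↓1
  step 1 · PE0,0: acc=29; fwd→6 fwd↓4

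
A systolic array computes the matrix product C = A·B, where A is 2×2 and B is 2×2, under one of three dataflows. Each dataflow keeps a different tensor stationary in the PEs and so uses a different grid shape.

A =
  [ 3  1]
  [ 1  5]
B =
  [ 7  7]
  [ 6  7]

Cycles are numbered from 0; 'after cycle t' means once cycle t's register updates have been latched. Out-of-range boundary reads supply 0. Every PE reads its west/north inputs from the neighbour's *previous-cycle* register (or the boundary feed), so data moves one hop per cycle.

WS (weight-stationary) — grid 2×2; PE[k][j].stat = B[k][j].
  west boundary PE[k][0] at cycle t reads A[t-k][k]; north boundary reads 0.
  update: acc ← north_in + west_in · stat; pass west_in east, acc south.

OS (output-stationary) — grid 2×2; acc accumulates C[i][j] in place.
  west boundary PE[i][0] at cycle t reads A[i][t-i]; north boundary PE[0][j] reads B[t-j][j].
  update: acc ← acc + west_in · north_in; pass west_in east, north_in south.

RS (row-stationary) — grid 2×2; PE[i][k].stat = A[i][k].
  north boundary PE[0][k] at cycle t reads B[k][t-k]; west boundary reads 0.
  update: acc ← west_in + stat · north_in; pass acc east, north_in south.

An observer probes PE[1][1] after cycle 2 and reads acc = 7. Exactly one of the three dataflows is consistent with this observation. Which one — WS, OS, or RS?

Under WS (2×2), PE[1][1]:
  cycle 0: PE[1][1] → acc 0, east 0, south 0
  cycle 1: PE[1][1] → acc 0, east 0, south 0
  cycle 2: PE[1][1] → acc 28, east 1, south 28
Under OS (2×2), PE[1][1]:
  cycle 0: PE[1][1] → acc 0, east 0, south 0
  cycle 1: PE[1][1] → acc 0, east 0, south 0
  cycle 2: PE[1][1] → acc 7, east 1, south 7
Under RS (2×2), PE[1][1]:
  cycle 0: PE[1][1] → acc 0, east 0, south 0
  cycle 1: PE[1][1] → acc 0, east 0, south 0
  cycle 2: PE[1][1] → acc 37, east 37, south 6

dataflow = OS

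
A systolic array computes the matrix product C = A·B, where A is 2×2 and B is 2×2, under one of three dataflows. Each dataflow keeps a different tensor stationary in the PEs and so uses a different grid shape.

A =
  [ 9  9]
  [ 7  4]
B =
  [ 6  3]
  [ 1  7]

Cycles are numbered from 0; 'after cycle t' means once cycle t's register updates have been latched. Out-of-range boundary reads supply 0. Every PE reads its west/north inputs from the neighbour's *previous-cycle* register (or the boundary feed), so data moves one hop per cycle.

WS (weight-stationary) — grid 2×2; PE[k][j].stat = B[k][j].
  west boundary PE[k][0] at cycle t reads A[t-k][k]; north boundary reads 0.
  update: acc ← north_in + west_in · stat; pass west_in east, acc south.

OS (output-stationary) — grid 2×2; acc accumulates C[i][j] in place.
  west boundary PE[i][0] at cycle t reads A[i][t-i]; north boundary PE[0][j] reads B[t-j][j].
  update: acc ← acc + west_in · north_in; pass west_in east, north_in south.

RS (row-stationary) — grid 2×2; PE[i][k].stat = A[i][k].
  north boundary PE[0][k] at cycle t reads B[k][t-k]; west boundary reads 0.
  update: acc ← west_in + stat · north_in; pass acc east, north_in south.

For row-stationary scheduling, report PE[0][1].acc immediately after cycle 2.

PE[0][1].acc = 90

RS 2×2: PE[0][1] cycle-by-cycle (with neighbour feeds):
  after 0 — PE[0][0] acc=54, pass-E 54, pass-S 6
  after 0 — PE[0][1] acc=0, pass-E 0, pass-S 0
  after 1 — PE[0][0] acc=27, pass-E 27, pass-S 3
  after 1 — PE[0][1] acc=63, pass-E 63, pass-S 1
  after 2 — PE[0][0] acc=0, pass-E 0, pass-S 0
  after 2 — PE[0][1] acc=90, pass-E 90, pass-S 7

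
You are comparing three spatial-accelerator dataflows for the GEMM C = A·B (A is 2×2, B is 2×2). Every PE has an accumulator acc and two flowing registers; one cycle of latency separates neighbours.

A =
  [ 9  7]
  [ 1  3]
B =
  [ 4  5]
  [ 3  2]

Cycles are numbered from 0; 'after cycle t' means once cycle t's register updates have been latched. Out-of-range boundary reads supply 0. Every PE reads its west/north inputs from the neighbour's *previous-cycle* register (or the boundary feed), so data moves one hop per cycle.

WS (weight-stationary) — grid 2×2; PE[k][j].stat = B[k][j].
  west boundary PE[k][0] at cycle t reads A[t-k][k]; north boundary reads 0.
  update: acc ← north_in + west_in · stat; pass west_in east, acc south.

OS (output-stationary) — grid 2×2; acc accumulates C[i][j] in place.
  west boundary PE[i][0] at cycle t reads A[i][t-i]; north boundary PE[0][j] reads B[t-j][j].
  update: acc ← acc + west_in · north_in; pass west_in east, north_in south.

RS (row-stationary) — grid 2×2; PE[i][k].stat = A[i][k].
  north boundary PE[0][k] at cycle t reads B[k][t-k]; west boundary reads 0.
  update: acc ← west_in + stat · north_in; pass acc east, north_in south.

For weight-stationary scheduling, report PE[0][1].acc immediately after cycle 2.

WS (2×2). Following PE[0][1] plus its west/north inputs:
  @0  [0,0]  acc 36  |  →9  ↓36
  @0  [0,1]  acc 0  |  →0  ↓0
  @1  [0,0]  acc 4  |  →1  ↓4
  @1  [0,1]  acc 45  |  →9  ↓45
  @2  [0,0]  acc 0  |  →0  ↓0
  @2  [0,1]  acc 5  |  →1  ↓5

PE[0][1].acc = 5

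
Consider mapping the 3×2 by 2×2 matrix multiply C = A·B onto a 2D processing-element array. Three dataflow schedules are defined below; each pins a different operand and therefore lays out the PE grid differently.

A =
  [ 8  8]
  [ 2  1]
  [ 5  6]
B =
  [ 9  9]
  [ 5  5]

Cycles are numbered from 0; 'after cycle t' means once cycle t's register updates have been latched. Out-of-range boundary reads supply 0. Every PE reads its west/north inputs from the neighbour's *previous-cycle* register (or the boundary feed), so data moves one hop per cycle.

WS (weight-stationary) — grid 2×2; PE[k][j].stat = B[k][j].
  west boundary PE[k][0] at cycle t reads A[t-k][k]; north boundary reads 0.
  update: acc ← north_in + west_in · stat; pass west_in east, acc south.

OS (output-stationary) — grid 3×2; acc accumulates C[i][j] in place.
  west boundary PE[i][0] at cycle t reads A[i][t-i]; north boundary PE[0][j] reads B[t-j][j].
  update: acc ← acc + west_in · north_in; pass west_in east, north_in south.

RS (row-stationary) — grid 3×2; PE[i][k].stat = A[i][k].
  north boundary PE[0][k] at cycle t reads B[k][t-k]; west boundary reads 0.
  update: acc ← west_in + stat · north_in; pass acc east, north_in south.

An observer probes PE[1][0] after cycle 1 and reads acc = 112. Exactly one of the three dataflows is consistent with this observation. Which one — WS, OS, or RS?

dataflow = WS

WS [2×2] PE[1][0] across cycles:
  cycle 0: PE[1][0] → acc 0, east 0, south 0
  cycle 1: PE[1][0] → acc 112, east 8, south 112
OS [3×2] PE[1][0] across cycles:
  cycle 0: PE[1][0] → acc 0, east 0, south 0
  cycle 1: PE[1][0] → acc 18, east 2, south 9
RS [3×2] PE[1][0] across cycles:
  cycle 0: PE[1][0] → acc 0, east 0, south 0
  cycle 1: PE[1][0] → acc 18, east 18, south 9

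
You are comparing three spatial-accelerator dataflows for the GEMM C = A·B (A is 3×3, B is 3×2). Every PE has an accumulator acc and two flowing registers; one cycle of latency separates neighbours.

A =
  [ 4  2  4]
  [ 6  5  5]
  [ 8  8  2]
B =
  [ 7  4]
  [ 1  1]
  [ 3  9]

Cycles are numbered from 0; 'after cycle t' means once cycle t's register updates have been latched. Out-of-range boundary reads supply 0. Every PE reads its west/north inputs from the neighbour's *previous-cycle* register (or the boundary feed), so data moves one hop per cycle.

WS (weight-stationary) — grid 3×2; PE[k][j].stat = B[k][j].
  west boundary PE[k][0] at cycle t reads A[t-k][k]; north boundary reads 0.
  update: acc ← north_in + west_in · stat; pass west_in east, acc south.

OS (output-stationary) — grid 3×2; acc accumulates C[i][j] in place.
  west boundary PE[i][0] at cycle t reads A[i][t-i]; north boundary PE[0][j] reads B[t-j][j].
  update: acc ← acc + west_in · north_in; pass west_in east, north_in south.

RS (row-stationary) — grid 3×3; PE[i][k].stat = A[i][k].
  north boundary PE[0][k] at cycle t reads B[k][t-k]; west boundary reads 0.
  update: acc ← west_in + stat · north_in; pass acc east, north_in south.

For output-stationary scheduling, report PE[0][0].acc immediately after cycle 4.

OS on a 3×2 grid — tracing PE[0][0] and its feeders:
  after 0 — PE[0][0] acc=28, pass-E 4, pass-S 7
  after 1 — PE[0][0] acc=30, pass-E 2, pass-S 1
  after 2 — PE[0][0] acc=42, pass-E 4, pass-S 3
  after 3 — PE[0][0] acc=42, pass-E 0, pass-S 0
  after 4 — PE[0][0] acc=42, pass-E 0, pass-S 0

PE[0][0].acc = 42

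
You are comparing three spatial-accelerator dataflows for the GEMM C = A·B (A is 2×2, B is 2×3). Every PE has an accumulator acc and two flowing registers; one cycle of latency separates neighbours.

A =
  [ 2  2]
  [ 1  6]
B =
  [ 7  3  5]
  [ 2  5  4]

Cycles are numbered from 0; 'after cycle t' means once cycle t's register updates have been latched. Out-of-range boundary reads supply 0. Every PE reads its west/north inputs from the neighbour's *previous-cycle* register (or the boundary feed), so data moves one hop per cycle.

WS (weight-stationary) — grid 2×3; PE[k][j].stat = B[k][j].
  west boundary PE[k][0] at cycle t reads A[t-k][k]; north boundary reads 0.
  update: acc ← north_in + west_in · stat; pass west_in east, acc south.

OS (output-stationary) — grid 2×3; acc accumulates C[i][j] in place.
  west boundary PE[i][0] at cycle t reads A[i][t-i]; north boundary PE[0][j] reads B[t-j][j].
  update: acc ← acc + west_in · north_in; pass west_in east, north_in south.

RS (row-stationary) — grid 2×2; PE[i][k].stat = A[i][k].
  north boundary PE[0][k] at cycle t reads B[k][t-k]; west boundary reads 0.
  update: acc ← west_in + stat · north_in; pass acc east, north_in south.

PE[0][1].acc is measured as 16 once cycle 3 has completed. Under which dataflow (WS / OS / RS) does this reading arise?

Under WS (2×3), PE[0][1]:
  cycle 0: PE[0][1] → acc 0, east 0, south 0
  cycle 1: PE[0][1] → acc 6, east 2, south 6
  cycle 2: PE[0][1] → acc 3, east 1, south 3
  cycle 3: PE[0][1] → acc 0, east 0, south 0
Under OS (2×3), PE[0][1]:
  cycle 0: PE[0][1] → acc 0, east 0, south 0
  cycle 1: PE[0][1] → acc 6, east 2, south 3
  cycle 2: PE[0][1] → acc 16, east 2, south 5
  cycle 3: PE[0][1] → acc 16, east 0, south 0
Under RS (2×2), PE[0][1]:
  cycle 0: PE[0][1] → acc 0, east 0, south 0
  cycle 1: PE[0][1] → acc 18, east 18, south 2
  cycle 2: PE[0][1] → acc 16, east 16, south 5
  cycle 3: PE[0][1] → acc 18, east 18, south 4

dataflow = OS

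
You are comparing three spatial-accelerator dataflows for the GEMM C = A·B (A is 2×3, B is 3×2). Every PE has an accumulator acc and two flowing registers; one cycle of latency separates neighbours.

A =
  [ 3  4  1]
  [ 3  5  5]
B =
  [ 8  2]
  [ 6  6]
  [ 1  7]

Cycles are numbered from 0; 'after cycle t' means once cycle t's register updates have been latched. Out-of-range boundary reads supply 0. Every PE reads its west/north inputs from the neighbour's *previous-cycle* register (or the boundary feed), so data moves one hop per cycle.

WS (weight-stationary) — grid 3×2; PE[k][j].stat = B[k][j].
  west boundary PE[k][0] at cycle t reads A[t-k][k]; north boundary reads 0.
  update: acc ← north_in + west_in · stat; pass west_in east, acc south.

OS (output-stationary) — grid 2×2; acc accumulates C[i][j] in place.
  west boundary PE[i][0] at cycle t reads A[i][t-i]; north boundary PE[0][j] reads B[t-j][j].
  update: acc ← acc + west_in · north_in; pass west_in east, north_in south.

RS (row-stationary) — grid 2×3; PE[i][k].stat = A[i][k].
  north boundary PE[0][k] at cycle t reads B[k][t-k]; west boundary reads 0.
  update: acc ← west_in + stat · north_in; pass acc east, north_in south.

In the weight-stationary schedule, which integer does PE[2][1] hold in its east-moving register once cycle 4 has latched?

register = 5

WS 3×2: PE[2][1] cycle-by-cycle (with neighbour feeds):
  cycle 0: PE[1][1] → acc 0, east 0, south 0
  cycle 0: PE[2][0] → acc 0, east 0, south 0
  cycle 0: PE[2][1] → acc 0, east 0, south 0
  cycle 1: PE[1][1] → acc 0, east 0, south 0
  cycle 1: PE[2][0] → acc 0, east 0, south 0
  cycle 1: PE[2][1] → acc 0, east 0, south 0
  cycle 2: PE[1][1] → acc 30, east 4, south 30
  cycle 2: PE[2][0] → acc 49, east 1, south 49
  cycle 2: PE[2][1] → acc 0, east 0, south 0
  cycle 3: PE[1][1] → acc 36, east 5, south 36
  cycle 3: PE[2][0] → acc 59, east 5, south 59
  cycle 3: PE[2][1] → acc 37, east 1, south 37
  cycle 4: PE[1][1] → acc 0, east 0, south 0
  cycle 4: PE[2][0] → acc 0, east 0, south 0
  cycle 4: PE[2][1] → acc 71, east 5, south 71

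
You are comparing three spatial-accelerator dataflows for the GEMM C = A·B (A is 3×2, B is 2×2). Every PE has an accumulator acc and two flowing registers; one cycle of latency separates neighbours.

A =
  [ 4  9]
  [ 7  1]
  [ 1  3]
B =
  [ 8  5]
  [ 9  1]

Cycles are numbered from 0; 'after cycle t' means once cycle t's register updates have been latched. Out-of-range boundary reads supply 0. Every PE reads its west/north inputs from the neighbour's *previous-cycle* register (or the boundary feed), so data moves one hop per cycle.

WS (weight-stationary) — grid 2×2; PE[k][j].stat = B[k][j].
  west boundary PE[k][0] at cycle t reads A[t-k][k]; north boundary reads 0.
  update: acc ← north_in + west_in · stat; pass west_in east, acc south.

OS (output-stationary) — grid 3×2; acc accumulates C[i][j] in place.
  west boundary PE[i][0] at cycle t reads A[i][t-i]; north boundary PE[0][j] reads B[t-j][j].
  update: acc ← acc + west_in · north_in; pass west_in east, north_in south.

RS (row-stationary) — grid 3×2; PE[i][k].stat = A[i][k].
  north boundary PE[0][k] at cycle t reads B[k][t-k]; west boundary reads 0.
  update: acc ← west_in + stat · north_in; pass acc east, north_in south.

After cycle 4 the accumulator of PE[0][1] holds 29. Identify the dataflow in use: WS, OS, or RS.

Under WS (2×2), PE[0][1]:
  @0  [0,1]  acc 0  |  →0  ↓0
  @1  [0,1]  acc 20  |  →4  ↓20
  @2  [0,1]  acc 35  |  →7  ↓35
  @3  [0,1]  acc 5  |  →1  ↓5
  @4  [0,1]  acc 0  |  →0  ↓0
Under OS (3×2), PE[0][1]:
  @0  [0,1]  acc 0  |  →0  ↓0
  @1  [0,1]  acc 20  |  →4  ↓5
  @2  [0,1]  acc 29  |  →9  ↓1
  @3  [0,1]  acc 29  |  →0  ↓0
  @4  [0,1]  acc 29  |  →0  ↓0
Under RS (3×2), PE[0][1]:
  @0  [0,1]  acc 0  |  →0  ↓0
  @1  [0,1]  acc 113  |  →113  ↓9
  @2  [0,1]  acc 29  |  →29  ↓1
  @3  [0,1]  acc 0  |  →0  ↓0
  @4  [0,1]  acc 0  |  →0  ↓0

dataflow = OS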